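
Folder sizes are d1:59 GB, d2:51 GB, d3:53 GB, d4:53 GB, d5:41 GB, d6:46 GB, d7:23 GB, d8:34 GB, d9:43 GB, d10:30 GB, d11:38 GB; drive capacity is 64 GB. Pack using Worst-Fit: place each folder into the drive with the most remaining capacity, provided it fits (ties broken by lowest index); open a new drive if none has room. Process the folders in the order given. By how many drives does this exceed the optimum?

Worst-Fit: [59] [51] [53] [53] [41,23] [46] [34,30] [43] [38] → 9 drives.
9 folders exceed 32 GB (half the capacity), and no two of those can share a drive, so at least 9 drives are needed.
So 9 is already optimal.

0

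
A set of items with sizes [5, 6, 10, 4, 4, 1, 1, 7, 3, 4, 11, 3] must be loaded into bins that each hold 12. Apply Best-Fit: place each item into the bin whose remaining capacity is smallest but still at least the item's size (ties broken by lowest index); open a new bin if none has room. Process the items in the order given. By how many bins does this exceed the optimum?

Best-Fit: [5,6,1] [10,1] [4,4,3] [7,4] [11] [3] → 6 bins.
Total size 59; any packing needs at least ⌈59/12⌉ = 5 bins.
An optimal packing achieves that bound: [11,1] [10,1] [7,5] [6,3,3] [4,4,4] → 5 bins.
Excess: 6 − 5 = 1.

1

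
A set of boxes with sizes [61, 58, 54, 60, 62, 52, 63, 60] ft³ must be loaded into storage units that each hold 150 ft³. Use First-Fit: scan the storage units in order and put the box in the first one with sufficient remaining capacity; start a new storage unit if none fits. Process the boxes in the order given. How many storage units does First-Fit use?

4 storage units

Put 61 ft³ in storage unit 1; 89 ft³ remain.
Put 58 ft³ in storage unit 1; 31 ft³ remain.
Put 54 ft³ in storage unit 2; 96 ft³ remain.
Put 60 ft³ in storage unit 2; 36 ft³ remain.
Put 62 ft³ in storage unit 3; 88 ft³ remain.
Put 52 ft³ in storage unit 3; 36 ft³ remain.
Put 63 ft³ in storage unit 4; 87 ft³ remain.
Put 60 ft³ in storage unit 4; 27 ft³ remain.
Final storage units: [61,58] [54,60] [62,52] [63,60].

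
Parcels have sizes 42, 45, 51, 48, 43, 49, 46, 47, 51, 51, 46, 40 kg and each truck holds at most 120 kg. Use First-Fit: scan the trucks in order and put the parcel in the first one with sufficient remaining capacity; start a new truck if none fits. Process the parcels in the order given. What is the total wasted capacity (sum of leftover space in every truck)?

161

truck 1: place 42 kg, 78 kg left
truck 1: place 45 kg, 33 kg left
truck 2: place 51 kg, 69 kg left
truck 2: place 48 kg, 21 kg left
truck 3: place 43 kg, 77 kg left
truck 3: place 49 kg, 28 kg left
truck 4: place 46 kg, 74 kg left
truck 4: place 47 kg, 27 kg left
truck 5: place 51 kg, 69 kg left
truck 5: place 51 kg, 18 kg left
truck 6: place 46 kg, 74 kg left
truck 6: place 40 kg, 34 kg left
6 trucks × 120 kg = 720 kg; used 559 kg; unused 161 kg.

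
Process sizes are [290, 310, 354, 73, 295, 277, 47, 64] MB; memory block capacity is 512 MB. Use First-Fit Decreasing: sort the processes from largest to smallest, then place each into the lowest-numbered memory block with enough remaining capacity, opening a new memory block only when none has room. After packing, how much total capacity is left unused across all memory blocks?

Sorted descending: 354, 310, 295, 290, 277, 73, 64, 47.
Put 354 MB in memory block 1; 158 MB remain.
Put 310 MB in memory block 2; 202 MB remain.
Put 295 MB in memory block 3; 217 MB remain.
Put 290 MB in memory block 4; 222 MB remain.
Put 277 MB in memory block 5; 235 MB remain.
Put 73 MB in memory block 1; 85 MB remain.
Put 64 MB in memory block 1; 21 MB remain.
Put 47 MB in memory block 2; 155 MB remain.
5 memory blocks × 512 MB = 2560 MB; used 1710 MB; unused 850 MB.

850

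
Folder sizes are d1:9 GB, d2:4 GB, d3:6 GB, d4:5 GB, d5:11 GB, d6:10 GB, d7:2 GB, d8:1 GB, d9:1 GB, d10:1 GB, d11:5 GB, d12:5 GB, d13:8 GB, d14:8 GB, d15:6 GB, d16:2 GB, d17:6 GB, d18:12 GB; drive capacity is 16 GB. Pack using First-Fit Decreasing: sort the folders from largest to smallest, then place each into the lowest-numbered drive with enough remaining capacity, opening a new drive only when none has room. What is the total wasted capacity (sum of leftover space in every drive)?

Sorted descending: 12, 11, 10, 9, 8, 8, 6, 6, 6, 5, 5, 5, 4, 2, 2, 1, 1, 1.
12 GB → drive 1 (remaining 4 GB)
11 GB → drive 2 (remaining 5 GB)
10 GB → drive 3 (remaining 6 GB)
9 GB → drive 4 (remaining 7 GB)
8 GB → drive 5 (remaining 8 GB)
8 GB → drive 5 (remaining 0 GB)
6 GB → drive 3 (remaining 0 GB)
6 GB → drive 4 (remaining 1 GB)
6 GB → drive 6 (remaining 10 GB)
5 GB → drive 2 (remaining 0 GB)
5 GB → drive 6 (remaining 5 GB)
5 GB → drive 6 (remaining 0 GB)
4 GB → drive 1 (remaining 0 GB)
2 GB → drive 7 (remaining 14 GB)
2 GB → drive 7 (remaining 12 GB)
1 GB → drive 4 (remaining 0 GB)
1 GB → drive 7 (remaining 11 GB)
1 GB → drive 7 (remaining 10 GB)
7 drives × 16 GB = 112 GB; used 102 GB; unused 10 GB.

10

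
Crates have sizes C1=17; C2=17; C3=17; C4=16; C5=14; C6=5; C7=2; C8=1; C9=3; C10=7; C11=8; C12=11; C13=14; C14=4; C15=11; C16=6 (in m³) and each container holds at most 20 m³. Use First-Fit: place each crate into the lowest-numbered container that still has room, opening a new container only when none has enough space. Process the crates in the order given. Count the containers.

9 containers

container 1: place C1 (17 m³), 3 m³ left
container 2: place C2 (17 m³), 3 m³ left
container 3: place C3 (17 m³), 3 m³ left
container 4: place C4 (16 m³), 4 m³ left
container 5: place C5 (14 m³), 6 m³ left
container 5: place C6 (5 m³), 1 m³ left
container 1: place C7 (2 m³), 1 m³ left
container 1: place C8 (1 m³), 0 m³ left
container 2: place C9 (3 m³), 0 m³ left
container 6: place C10 (7 m³), 13 m³ left
container 6: place C11 (8 m³), 5 m³ left
container 7: place C12 (11 m³), 9 m³ left
container 8: place C13 (14 m³), 6 m³ left
container 4: place C14 (4 m³), 0 m³ left
container 9: place C15 (11 m³), 9 m³ left
container 7: place C16 (6 m³), 3 m³ left
Final containers: [17,2,1] [17,3] [17] [16,4] [14,5] [7,8] [11,6] [14] [11].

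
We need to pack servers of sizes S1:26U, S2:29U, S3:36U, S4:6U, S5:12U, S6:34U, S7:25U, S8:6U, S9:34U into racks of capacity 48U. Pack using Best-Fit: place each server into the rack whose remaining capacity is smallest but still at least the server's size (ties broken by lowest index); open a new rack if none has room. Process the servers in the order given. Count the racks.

6

rack 1: place S1 (26U), 22U left
rack 2: place S2 (29U), 19U left
rack 3: place S3 (36U), 12U left
rack 3: place S4 (6U), 6U left
rack 2: place S5 (12U), 7U left
rack 4: place S6 (34U), 14U left
rack 5: place S7 (25U), 23U left
rack 3: place S8 (6U), 0U left
rack 6: place S9 (34U), 14U left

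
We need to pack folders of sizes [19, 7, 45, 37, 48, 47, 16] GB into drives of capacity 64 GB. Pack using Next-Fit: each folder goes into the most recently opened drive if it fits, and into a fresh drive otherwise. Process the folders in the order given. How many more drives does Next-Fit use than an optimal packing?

Next-Fit: [19,7] [45] [37] [48] [47,16] → 5 drives.
Total size 219 GB; any packing needs at least ⌈219/64⌉ = 4 drives.
An optimal packing achieves that bound: [48,16] [47,7] [45,19] [37] → 4 drives.
Excess: 5 − 4 = 1.

1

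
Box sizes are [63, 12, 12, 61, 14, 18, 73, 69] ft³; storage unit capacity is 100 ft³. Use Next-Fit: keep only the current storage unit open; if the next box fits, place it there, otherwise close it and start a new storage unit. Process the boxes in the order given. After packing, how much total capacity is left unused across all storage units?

Put 63 ft³ in storage unit 1; 37 ft³ remain.
Put 12 ft³ in storage unit 1; 25 ft³ remain.
Put 12 ft³ in storage unit 1; 13 ft³ remain.
Put 61 ft³ in storage unit 2; 39 ft³ remain.
Put 14 ft³ in storage unit 2; 25 ft³ remain.
Put 18 ft³ in storage unit 2; 7 ft³ remain.
Put 73 ft³ in storage unit 3; 27 ft³ remain.
Put 69 ft³ in storage unit 4; 31 ft³ remain.
4 storage units × 100 ft³ = 400 ft³; used 322 ft³; unused 78 ft³.

78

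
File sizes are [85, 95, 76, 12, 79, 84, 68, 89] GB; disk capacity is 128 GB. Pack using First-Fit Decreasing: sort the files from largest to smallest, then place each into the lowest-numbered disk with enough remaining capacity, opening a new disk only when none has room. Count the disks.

7 disks

Sorted descending: 95, 89, 85, 84, 79, 76, 68, 12.
95 GB → disk 1 (remaining 33 GB)
89 GB → disk 2 (remaining 39 GB)
85 GB → disk 3 (remaining 43 GB)
84 GB → disk 4 (remaining 44 GB)
79 GB → disk 5 (remaining 49 GB)
76 GB → disk 6 (remaining 52 GB)
68 GB → disk 7 (remaining 60 GB)
12 GB → disk 1 (remaining 21 GB)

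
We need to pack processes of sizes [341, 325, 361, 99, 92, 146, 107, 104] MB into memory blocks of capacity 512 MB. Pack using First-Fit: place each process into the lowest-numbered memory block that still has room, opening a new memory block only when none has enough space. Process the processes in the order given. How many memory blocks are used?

341 MB → memory block 1 (remaining 171 MB)
325 MB → memory block 2 (remaining 187 MB)
361 MB → memory block 3 (remaining 151 MB)
99 MB → memory block 1 (remaining 72 MB)
92 MB → memory block 2 (remaining 95 MB)
146 MB → memory block 3 (remaining 5 MB)
107 MB → memory block 4 (remaining 405 MB)
104 MB → memory block 4 (remaining 301 MB)

4 memory blocks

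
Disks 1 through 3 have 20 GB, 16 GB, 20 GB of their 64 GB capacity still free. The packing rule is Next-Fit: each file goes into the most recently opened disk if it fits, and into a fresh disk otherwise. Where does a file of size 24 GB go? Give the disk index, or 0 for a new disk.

Next-Fit only looks at disk 3, which has 20 GB free.
24 GB does not fit, so a new disk is opened.

0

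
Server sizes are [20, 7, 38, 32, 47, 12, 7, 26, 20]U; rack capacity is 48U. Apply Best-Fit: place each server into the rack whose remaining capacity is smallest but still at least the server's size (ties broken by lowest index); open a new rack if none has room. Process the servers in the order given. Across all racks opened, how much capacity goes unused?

31

rack 1: place 20U, 28U left
rack 1: place 7U, 21U left
rack 2: place 38U, 10U left
rack 3: place 32U, 16U left
rack 4: place 47U, 1U left
rack 3: place 12U, 4U left
rack 2: place 7U, 3U left
rack 5: place 26U, 22U left
rack 1: place 20U, 1U left
5 racks × 48U = 240U; used 209U; unused 31U.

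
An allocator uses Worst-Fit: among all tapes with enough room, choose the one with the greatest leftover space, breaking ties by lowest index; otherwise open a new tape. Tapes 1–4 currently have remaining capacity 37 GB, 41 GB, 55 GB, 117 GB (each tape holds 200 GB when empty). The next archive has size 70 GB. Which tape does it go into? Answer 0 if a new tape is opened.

4

Tapes with room: tape 4 (117 GB).
Most room is tape 4 with 117 GB free.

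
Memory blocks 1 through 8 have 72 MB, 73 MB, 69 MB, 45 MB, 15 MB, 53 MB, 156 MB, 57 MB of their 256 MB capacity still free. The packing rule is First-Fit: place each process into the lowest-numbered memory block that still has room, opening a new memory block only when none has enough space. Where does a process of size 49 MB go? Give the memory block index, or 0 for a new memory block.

1

Memory blocks with room: memory block 1 (72 MB), memory block 2 (73 MB), memory block 3 (69 MB), memory block 6 (53 MB), memory block 7 (156 MB), memory block 8 (57 MB).
The first with room is memory block 1.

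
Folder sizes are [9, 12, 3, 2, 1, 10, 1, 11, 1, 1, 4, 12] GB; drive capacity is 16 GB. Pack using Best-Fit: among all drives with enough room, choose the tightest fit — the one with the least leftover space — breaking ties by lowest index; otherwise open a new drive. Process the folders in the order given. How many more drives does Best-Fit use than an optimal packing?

Best-Fit: [9,2,1,1,1] [12,3,1] [10] [11,4] [12] → 5 drives.
Total size 67 GB; any packing needs at least ⌈67/16⌉ = 5 drives.
So 5 is already optimal.

0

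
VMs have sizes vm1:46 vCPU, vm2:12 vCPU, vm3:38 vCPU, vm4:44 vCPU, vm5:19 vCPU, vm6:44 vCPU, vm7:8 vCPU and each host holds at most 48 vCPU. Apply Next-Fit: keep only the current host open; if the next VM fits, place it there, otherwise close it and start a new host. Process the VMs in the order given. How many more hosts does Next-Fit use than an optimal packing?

2

Next-Fit: [46] [12] [38] [44] [19] [44] [8] → 7 hosts.
Total size 211 vCPU; any packing needs at least ⌈211/48⌉ = 5 hosts.
An optimal packing achieves that bound: [46] [44] [44] [38,8] [19,12] → 5 hosts.
Excess: 7 − 5 = 2.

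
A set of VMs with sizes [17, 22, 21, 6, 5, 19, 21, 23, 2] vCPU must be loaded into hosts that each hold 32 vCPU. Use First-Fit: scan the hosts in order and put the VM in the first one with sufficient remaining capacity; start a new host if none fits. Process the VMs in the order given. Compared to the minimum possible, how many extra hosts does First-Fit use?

First-Fit: [17,6,5,2] [22] [21] [19] [21] [23] → 6 hosts.
6 VMs exceed 16 vCPU (half the capacity), and no two of those can share a host, so at least 6 hosts are needed.
So 6 is already optimal.

0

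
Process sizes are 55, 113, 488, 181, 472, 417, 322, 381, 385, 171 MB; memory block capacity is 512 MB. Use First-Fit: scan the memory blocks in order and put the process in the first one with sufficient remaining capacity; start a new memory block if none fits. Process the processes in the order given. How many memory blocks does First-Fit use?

memory block 1: place 55 MB, 457 MB left
memory block 1: place 113 MB, 344 MB left
memory block 2: place 488 MB, 24 MB left
memory block 1: place 181 MB, 163 MB left
memory block 3: place 472 MB, 40 MB left
memory block 4: place 417 MB, 95 MB left
memory block 5: place 322 MB, 190 MB left
memory block 6: place 381 MB, 131 MB left
memory block 7: place 385 MB, 127 MB left
memory block 5: place 171 MB, 19 MB left

7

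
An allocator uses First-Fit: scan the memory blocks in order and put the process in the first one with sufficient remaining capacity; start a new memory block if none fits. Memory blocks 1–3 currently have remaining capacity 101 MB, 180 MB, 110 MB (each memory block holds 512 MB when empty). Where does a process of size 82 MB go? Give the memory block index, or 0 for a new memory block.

1

Memory blocks with room: memory block 1 (101 MB), memory block 2 (180 MB), memory block 3 (110 MB).
The first with room is memory block 1.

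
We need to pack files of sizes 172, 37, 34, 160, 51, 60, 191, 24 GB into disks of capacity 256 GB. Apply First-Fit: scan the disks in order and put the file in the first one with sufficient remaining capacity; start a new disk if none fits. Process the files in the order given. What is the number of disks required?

disk 1: place 172 GB, 84 GB left
disk 1: place 37 GB, 47 GB left
disk 1: place 34 GB, 13 GB left
disk 2: place 160 GB, 96 GB left
disk 2: place 51 GB, 45 GB left
disk 3: place 60 GB, 196 GB left
disk 3: place 191 GB, 5 GB left
disk 2: place 24 GB, 21 GB left

3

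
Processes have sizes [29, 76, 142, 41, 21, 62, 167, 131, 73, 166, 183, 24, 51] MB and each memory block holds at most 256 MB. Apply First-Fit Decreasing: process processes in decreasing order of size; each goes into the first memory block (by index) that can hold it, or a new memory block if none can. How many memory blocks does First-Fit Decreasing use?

Sorted descending: 183, 167, 166, 142, 131, 76, 73, 62, 51, 41, 29, 24, 21.
memory block 1: place 183 MB, 73 MB left
memory block 2: place 167 MB, 89 MB left
memory block 3: place 166 MB, 90 MB left
memory block 4: place 142 MB, 114 MB left
memory block 5: place 131 MB, 125 MB left
memory block 2: place 76 MB, 13 MB left
memory block 1: place 73 MB, 0 MB left
memory block 3: place 62 MB, 28 MB left
memory block 4: place 51 MB, 63 MB left
memory block 4: place 41 MB, 22 MB left
memory block 5: place 29 MB, 96 MB left
memory block 3: place 24 MB, 4 MB left
memory block 4: place 21 MB, 1 MB left
Final memory blocks: [183,73] [167,76] [166,62,24] [142,51,41,21] [131,29].

5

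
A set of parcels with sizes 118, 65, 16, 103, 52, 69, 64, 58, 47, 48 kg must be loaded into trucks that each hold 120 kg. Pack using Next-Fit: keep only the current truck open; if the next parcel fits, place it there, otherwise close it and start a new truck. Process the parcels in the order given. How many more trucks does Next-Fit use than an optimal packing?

Next-Fit: [118] [65,16] [103] [52] [69] [64] [58,47] [48] → 8 trucks.
Total size 640 kg; any packing needs at least ⌈640/120⌉ = 6 trucks.
An optimal packing achieves that bound: [118] [103,16] [69,48] [65,52] [64,47] [58] → 6 trucks.
Excess: 8 − 6 = 2.

2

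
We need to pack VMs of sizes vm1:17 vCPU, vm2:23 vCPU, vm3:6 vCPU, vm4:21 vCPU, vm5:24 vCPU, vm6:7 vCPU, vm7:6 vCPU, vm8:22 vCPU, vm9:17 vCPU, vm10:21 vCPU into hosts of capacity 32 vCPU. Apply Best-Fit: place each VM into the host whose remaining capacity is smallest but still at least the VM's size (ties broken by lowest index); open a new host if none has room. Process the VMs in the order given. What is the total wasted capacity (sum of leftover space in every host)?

host 1: place vm1 (17 vCPU), 15 vCPU left
host 2: place vm2 (23 vCPU), 9 vCPU left
host 2: place vm3 (6 vCPU), 3 vCPU left
host 3: place vm4 (21 vCPU), 11 vCPU left
host 4: place vm5 (24 vCPU), 8 vCPU left
host 4: place vm6 (7 vCPU), 1 vCPU left
host 3: place vm7 (6 vCPU), 5 vCPU left
host 5: place vm8 (22 vCPU), 10 vCPU left
host 6: place vm9 (17 vCPU), 15 vCPU left
host 7: place vm10 (21 vCPU), 11 vCPU left
7 hosts × 32 vCPU = 224 vCPU; used 164 vCPU; unused 60 vCPU.

60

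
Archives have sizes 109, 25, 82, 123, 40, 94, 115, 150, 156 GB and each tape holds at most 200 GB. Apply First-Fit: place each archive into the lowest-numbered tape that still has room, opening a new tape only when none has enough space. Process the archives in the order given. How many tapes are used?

109 GB → tape 1 (remaining 91 GB)
25 GB → tape 1 (remaining 66 GB)
82 GB → tape 2 (remaining 118 GB)
123 GB → tape 3 (remaining 77 GB)
40 GB → tape 1 (remaining 26 GB)
94 GB → tape 2 (remaining 24 GB)
115 GB → tape 4 (remaining 85 GB)
150 GB → tape 5 (remaining 50 GB)
156 GB → tape 6 (remaining 44 GB)

6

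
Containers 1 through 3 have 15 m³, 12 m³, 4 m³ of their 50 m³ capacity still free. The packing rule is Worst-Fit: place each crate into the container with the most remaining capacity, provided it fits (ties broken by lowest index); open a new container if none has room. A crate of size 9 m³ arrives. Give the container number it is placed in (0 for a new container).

1

Containers with room: container 1 (15 m³), container 2 (12 m³).
Most room is container 1 with 15 m³ free.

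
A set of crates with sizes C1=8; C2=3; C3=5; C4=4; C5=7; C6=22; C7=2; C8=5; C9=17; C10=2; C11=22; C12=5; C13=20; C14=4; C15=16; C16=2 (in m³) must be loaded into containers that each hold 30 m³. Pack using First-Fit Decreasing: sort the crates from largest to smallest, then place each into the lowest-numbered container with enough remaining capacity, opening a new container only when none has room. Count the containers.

Sorted descending: 22, 22, 20, 17, 16, 8, 7, 5, 5, 5, 4, 4, 3, 2, 2, 2.
container 1: place 22 m³, 8 m³ left
container 2: place 22 m³, 8 m³ left
container 3: place 20 m³, 10 m³ left
container 4: place 17 m³, 13 m³ left
container 5: place 16 m³, 14 m³ left
container 1: place 8 m³, 0 m³ left
container 2: place 7 m³, 1 m³ left
container 3: place 5 m³, 5 m³ left
container 3: place 5 m³, 0 m³ left
container 4: place 5 m³, 8 m³ left
container 4: place 4 m³, 4 m³ left
container 4: place 4 m³, 0 m³ left
container 5: place 3 m³, 11 m³ left
container 5: place 2 m³, 9 m³ left
container 5: place 2 m³, 7 m³ left
container 5: place 2 m³, 5 m³ left
Final containers: [22,8] [22,7] [20,5,5] [17,5,4,4] [16,3,2,2,2].

5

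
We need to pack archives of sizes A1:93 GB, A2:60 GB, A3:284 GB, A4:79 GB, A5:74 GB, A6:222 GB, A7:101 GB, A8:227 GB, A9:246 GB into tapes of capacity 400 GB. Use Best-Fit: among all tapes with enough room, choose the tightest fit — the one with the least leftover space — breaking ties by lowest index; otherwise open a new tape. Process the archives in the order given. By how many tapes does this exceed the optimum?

Best-Fit: [93,60,74,101] [284,79] [222] [227] [246] → 5 tapes.
Total size 1386 GB; any packing needs at least ⌈1386/400⌉ = 4 tapes.
An optimal packing achieves that bound: [284,101] [246,93,60] [227,79,74] [222] → 4 tapes.
Excess: 5 − 4 = 1.

1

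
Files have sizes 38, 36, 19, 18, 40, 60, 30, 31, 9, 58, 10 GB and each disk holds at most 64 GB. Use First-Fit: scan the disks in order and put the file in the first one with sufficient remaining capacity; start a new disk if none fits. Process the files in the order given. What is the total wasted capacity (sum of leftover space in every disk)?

Put 38 GB in disk 1; 26 GB remain.
Put 36 GB in disk 2; 28 GB remain.
Put 19 GB in disk 1; 7 GB remain.
Put 18 GB in disk 2; 10 GB remain.
Put 40 GB in disk 3; 24 GB remain.
Put 60 GB in disk 4; 4 GB remain.
Put 30 GB in disk 5; 34 GB remain.
Put 31 GB in disk 5; 3 GB remain.
Put 9 GB in disk 2; 1 GB remain.
Put 58 GB in disk 6; 6 GB remain.
Put 10 GB in disk 3; 14 GB remain.
6 disks × 64 GB = 384 GB; used 349 GB; unused 35 GB.

35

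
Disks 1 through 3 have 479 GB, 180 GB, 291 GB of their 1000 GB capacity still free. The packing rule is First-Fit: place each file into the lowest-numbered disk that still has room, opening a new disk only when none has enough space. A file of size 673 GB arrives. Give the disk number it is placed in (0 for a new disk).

0

No disk has ≥ 673 GB free, so a new disk is opened.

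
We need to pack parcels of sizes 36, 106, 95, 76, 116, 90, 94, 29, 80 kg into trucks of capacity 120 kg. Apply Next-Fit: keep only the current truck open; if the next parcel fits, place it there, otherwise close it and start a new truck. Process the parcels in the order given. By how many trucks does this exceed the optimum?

Next-Fit: [36] [106] [95] [76] [116] [90] [94] [29,80] → 8 trucks.
Total size 722 kg; any packing needs at least ⌈722/120⌉ = 7 trucks.
An optimal packing achieves that bound: [116] [106] [95] [94] [90,29] [80,36] [76] → 7 trucks.
Excess: 8 − 7 = 1.

1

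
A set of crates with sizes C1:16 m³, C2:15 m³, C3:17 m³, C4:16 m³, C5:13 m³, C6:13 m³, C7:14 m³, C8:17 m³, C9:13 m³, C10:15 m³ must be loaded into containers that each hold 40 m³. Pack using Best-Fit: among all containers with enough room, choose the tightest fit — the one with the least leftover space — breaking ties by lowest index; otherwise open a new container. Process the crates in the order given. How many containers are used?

5 containers

container 1: place C1 (16 m³), 24 m³ left
container 1: place C2 (15 m³), 9 m³ left
container 2: place C3 (17 m³), 23 m³ left
container 2: place C4 (16 m³), 7 m³ left
container 3: place C5 (13 m³), 27 m³ left
container 3: place C6 (13 m³), 14 m³ left
container 3: place C7 (14 m³), 0 m³ left
container 4: place C8 (17 m³), 23 m³ left
container 4: place C9 (13 m³), 10 m³ left
container 5: place C10 (15 m³), 25 m³ left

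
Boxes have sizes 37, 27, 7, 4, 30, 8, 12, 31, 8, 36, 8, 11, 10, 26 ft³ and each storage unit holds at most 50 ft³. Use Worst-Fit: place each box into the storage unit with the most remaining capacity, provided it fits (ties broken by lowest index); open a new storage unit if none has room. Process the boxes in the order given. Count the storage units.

storage unit 1: place 37 ft³, 13 ft³ left
storage unit 2: place 27 ft³, 23 ft³ left
storage unit 2: place 7 ft³, 16 ft³ left
storage unit 2: place 4 ft³, 12 ft³ left
storage unit 3: place 30 ft³, 20 ft³ left
storage unit 3: place 8 ft³, 12 ft³ left
storage unit 1: place 12 ft³, 1 ft³ left
storage unit 4: place 31 ft³, 19 ft³ left
storage unit 4: place 8 ft³, 11 ft³ left
storage unit 5: place 36 ft³, 14 ft³ left
storage unit 5: place 8 ft³, 6 ft³ left
storage unit 2: place 11 ft³, 1 ft³ left
storage unit 3: place 10 ft³, 2 ft³ left
storage unit 6: place 26 ft³, 24 ft³ left

6 storage units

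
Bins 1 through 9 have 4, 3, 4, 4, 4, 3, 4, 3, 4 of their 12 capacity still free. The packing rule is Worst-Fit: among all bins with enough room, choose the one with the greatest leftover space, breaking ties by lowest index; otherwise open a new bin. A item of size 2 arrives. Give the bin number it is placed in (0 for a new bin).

1

Bins with room: bin 1 (4), bin 2 (3), bin 3 (4), bin 4 (4), bin 5 (4), bin 6 (3), bin 7 (4), bin 8 (3), bin 9 (4).
Most room is bin 1 with 4 free.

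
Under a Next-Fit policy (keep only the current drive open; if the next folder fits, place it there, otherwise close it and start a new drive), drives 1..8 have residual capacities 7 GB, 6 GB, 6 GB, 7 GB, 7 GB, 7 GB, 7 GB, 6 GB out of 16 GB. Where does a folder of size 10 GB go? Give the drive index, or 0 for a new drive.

0

Next-Fit only looks at drive 8, which has 6 GB free.
10 GB does not fit, so a new drive is opened.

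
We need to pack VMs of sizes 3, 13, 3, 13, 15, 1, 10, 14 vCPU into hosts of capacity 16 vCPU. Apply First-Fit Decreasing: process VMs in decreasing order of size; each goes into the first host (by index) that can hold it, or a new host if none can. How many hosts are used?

Sorted descending: 15, 14, 13, 13, 10, 3, 3, 1.
15 vCPU → host 1 (remaining 1 vCPU)
14 vCPU → host 2 (remaining 2 vCPU)
13 vCPU → host 3 (remaining 3 vCPU)
13 vCPU → host 4 (remaining 3 vCPU)
10 vCPU → host 5 (remaining 6 vCPU)
3 vCPU → host 3 (remaining 0 vCPU)
3 vCPU → host 4 (remaining 0 vCPU)
1 vCPU → host 1 (remaining 0 vCPU)

5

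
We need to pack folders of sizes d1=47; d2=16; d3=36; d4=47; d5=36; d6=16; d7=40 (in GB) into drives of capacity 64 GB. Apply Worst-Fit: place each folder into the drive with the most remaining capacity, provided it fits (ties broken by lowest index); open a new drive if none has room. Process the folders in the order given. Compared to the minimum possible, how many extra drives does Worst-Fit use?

0

Worst-Fit: [47,16] [36,16] [47] [36] [40] → 5 drives.
5 folders exceed 32 GB (half the capacity), and no two of those can share a drive, so at least 5 drives are needed.
So 5 is already optimal.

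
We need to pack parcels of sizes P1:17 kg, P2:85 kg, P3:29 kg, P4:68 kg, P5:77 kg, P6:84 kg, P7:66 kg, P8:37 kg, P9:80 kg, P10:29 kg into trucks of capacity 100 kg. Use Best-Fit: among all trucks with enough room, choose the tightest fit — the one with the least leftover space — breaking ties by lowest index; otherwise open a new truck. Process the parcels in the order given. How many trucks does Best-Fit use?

7

Put P1 (17 kg) in truck 1; 83 kg remain.
Put P2 (85 kg) in truck 2; 15 kg remain.
Put P3 (29 kg) in truck 1; 54 kg remain.
Put P4 (68 kg) in truck 3; 32 kg remain.
Put P5 (77 kg) in truck 4; 23 kg remain.
Put P6 (84 kg) in truck 5; 16 kg remain.
Put P7 (66 kg) in truck 6; 34 kg remain.
Put P8 (37 kg) in truck 1; 17 kg remain.
Put P9 (80 kg) in truck 7; 20 kg remain.
Put P10 (29 kg) in truck 3; 3 kg remain.
Final trucks: [17,29,37] [85] [68,29] [77] [84] [66] [80].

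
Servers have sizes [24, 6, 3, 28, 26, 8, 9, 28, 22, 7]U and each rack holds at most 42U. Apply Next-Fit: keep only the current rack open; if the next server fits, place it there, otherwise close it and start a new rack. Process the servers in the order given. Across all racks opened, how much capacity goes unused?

49

24U → rack 1 (remaining 18U)
6U → rack 1 (remaining 12U)
3U → rack 1 (remaining 9U)
28U → rack 2 (remaining 14U)
26U → rack 3 (remaining 16U)
8U → rack 3 (remaining 8U)
9U → rack 4 (remaining 33U)
28U → rack 4 (remaining 5U)
22U → rack 5 (remaining 20U)
7U → rack 5 (remaining 13U)
5 racks × 42U = 210U; used 161U; unused 49U.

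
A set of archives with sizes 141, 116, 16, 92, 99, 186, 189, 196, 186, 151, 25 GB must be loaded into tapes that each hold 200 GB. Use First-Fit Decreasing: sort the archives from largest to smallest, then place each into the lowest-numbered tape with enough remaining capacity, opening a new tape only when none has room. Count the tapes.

8 tapes

Sorted descending: 196, 189, 186, 186, 151, 141, 116, 99, 92, 25, 16.
tape 1: place 196 GB, 4 GB left
tape 2: place 189 GB, 11 GB left
tape 3: place 186 GB, 14 GB left
tape 4: place 186 GB, 14 GB left
tape 5: place 151 GB, 49 GB left
tape 6: place 141 GB, 59 GB left
tape 7: place 116 GB, 84 GB left
tape 8: place 99 GB, 101 GB left
tape 8: place 92 GB, 9 GB left
tape 5: place 25 GB, 24 GB left
tape 5: place 16 GB, 8 GB left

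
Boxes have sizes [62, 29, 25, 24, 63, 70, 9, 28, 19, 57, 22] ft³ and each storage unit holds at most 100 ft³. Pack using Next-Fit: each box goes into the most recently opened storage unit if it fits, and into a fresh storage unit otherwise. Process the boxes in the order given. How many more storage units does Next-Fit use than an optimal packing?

Next-Fit: [62,29] [25,24] [63] [70,9] [28,19] [57,22] → 6 storage units.
Total size 408 ft³; any packing needs at least ⌈408/100⌉ = 5 storage units.
An optimal packing achieves that bound: [70,29] [63,28,9] [62,25] [57,24,19] [22] → 5 storage units.
Excess: 6 − 5 = 1.

1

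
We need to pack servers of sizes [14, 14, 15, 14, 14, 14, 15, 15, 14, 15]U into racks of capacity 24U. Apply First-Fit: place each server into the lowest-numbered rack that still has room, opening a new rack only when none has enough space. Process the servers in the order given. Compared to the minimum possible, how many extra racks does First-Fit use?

0

First-Fit: [14] [14] [15] [14] [14] [14] [15] [15] [14] [15] → 10 racks.
10 servers exceed 12U (half the capacity), and no two of those can share a rack, so at least 10 racks are needed.
So 10 is already optimal.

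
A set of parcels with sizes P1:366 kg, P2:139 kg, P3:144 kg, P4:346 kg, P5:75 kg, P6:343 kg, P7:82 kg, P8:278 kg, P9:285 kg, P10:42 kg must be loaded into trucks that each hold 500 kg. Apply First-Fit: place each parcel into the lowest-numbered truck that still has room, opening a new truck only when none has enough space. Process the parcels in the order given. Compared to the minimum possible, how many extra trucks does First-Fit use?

1

First-Fit: [366,75,42] [139,144,82] [346] [343] [278] [285] → 6 trucks.
Total size 2100 kg; any packing needs at least ⌈2100/500⌉ = 5 trucks.
An optimal packing achieves that bound: [366,82,42] [346,144] [343,139] [285,75] [278] → 5 trucks.
Excess: 6 − 5 = 1.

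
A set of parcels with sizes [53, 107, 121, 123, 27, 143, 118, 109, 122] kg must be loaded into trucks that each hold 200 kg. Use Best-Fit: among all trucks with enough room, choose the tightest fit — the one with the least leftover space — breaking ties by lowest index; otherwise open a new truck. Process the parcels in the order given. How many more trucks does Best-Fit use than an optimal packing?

Best-Fit: [53,107,27] [121] [123] [143] [118] [109] [122] → 7 trucks.
7 parcels exceed 100 kg (half the capacity), and no two of those can share a truck, so at least 7 trucks are needed.
So 7 is already optimal.

0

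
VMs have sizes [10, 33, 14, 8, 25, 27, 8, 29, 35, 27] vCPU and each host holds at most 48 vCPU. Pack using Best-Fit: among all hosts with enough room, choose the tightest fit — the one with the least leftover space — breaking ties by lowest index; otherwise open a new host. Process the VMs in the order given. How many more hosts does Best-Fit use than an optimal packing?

Best-Fit: [10,33] [14,8,25] [27,8] [29] [35] [27] → 6 hosts.
6 VMs exceed 24 vCPU (half the capacity), and no two of those can share a host, so at least 6 hosts are needed.
So 6 is already optimal.

0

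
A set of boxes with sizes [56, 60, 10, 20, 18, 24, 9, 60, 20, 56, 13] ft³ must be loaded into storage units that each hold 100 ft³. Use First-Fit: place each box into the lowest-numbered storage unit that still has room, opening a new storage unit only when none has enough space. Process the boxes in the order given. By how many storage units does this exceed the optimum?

0

First-Fit: [56,10,20,9] [60,18,20] [24,60,13] [56] → 4 storage units.
Total size 346 ft³; any packing needs at least ⌈346/100⌉ = 4 storage units.
So 4 is already optimal.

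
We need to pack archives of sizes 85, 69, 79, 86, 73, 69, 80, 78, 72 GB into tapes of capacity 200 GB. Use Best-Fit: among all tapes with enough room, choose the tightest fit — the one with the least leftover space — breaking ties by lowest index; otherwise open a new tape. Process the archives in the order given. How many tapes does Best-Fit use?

Put 85 GB in tape 1; 115 GB remain.
Put 69 GB in tape 1; 46 GB remain.
Put 79 GB in tape 2; 121 GB remain.
Put 86 GB in tape 2; 35 GB remain.
Put 73 GB in tape 3; 127 GB remain.
Put 69 GB in tape 3; 58 GB remain.
Put 80 GB in tape 4; 120 GB remain.
Put 78 GB in tape 4; 42 GB remain.
Put 72 GB in tape 5; 128 GB remain.

5 tapes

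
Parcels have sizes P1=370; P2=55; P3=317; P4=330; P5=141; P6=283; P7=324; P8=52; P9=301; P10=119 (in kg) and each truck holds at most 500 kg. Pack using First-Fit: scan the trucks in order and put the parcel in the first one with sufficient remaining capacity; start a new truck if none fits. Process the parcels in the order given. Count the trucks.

Put P1 (370 kg) in truck 1; 130 kg remain.
Put P2 (55 kg) in truck 1; 75 kg remain.
Put P3 (317 kg) in truck 2; 183 kg remain.
Put P4 (330 kg) in truck 3; 170 kg remain.
Put P5 (141 kg) in truck 2; 42 kg remain.
Put P6 (283 kg) in truck 4; 217 kg remain.
Put P7 (324 kg) in truck 5; 176 kg remain.
Put P8 (52 kg) in truck 1; 23 kg remain.
Put P9 (301 kg) in truck 6; 199 kg remain.
Put P10 (119 kg) in truck 3; 51 kg remain.
Final trucks: [370,55,52] [317,141] [330,119] [283] [324] [301].

6 trucks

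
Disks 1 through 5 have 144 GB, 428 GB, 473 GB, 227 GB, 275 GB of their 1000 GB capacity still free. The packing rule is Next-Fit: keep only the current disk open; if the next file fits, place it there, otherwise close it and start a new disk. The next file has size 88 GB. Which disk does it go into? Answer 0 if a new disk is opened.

5

Next-Fit only looks at disk 5, which has 275 GB free.
88 GB fits there.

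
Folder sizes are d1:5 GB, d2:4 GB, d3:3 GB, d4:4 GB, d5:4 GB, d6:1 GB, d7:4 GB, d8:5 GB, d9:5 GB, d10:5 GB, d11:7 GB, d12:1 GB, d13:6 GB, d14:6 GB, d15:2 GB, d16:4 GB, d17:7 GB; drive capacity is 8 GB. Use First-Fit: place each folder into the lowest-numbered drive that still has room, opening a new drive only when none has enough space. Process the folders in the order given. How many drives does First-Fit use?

11 drives

d1 (5 GB) → drive 1 (remaining 3 GB)
d2 (4 GB) → drive 2 (remaining 4 GB)
d3 (3 GB) → drive 1 (remaining 0 GB)
d4 (4 GB) → drive 2 (remaining 0 GB)
d5 (4 GB) → drive 3 (remaining 4 GB)
d6 (1 GB) → drive 3 (remaining 3 GB)
d7 (4 GB) → drive 4 (remaining 4 GB)
d8 (5 GB) → drive 5 (remaining 3 GB)
d9 (5 GB) → drive 6 (remaining 3 GB)
d10 (5 GB) → drive 7 (remaining 3 GB)
d11 (7 GB) → drive 8 (remaining 1 GB)
d12 (1 GB) → drive 3 (remaining 2 GB)
d13 (6 GB) → drive 9 (remaining 2 GB)
d14 (6 GB) → drive 10 (remaining 2 GB)
d15 (2 GB) → drive 3 (remaining 0 GB)
d16 (4 GB) → drive 4 (remaining 0 GB)
d17 (7 GB) → drive 11 (remaining 1 GB)
Final drives: [5,3] [4,4] [4,1,1,2] [4,4] [5] [5] [5] [7] [6] [6] [7].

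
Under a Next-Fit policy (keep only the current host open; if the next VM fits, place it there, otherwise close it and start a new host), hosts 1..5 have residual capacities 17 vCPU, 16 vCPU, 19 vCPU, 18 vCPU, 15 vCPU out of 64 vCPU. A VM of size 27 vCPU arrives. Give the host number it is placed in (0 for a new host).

0

Next-Fit only looks at host 5, which has 15 vCPU free.
27 vCPU does not fit, so a new host is opened.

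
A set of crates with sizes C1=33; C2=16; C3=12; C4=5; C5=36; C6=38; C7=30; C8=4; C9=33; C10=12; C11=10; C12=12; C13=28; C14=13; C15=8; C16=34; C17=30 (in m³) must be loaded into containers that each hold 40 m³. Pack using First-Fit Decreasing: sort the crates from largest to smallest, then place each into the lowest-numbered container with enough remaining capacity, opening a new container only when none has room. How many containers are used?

10 containers

Sorted descending: 38, 36, 34, 33, 33, 30, 30, 28, 16, 13, 12, 12, 12, 10, 8, 5, 4.
38 m³ → container 1 (remaining 2 m³)
36 m³ → container 2 (remaining 4 m³)
34 m³ → container 3 (remaining 6 m³)
33 m³ → container 4 (remaining 7 m³)
33 m³ → container 5 (remaining 7 m³)
30 m³ → container 6 (remaining 10 m³)
30 m³ → container 7 (remaining 10 m³)
28 m³ → container 8 (remaining 12 m³)
16 m³ → container 9 (remaining 24 m³)
13 m³ → container 9 (remaining 11 m³)
12 m³ → container 8 (remaining 0 m³)
12 m³ → container 10 (remaining 28 m³)
12 m³ → container 10 (remaining 16 m³)
10 m³ → container 6 (remaining 0 m³)
8 m³ → container 7 (remaining 2 m³)
5 m³ → container 3 (remaining 1 m³)
4 m³ → container 2 (remaining 0 m³)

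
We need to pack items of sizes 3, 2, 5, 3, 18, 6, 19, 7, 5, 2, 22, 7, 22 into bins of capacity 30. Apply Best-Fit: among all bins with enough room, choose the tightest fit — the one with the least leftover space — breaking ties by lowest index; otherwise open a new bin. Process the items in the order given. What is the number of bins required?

5 bins

3 → bin 1 (remaining 27)
2 → bin 1 (remaining 25)
5 → bin 1 (remaining 20)
3 → bin 1 (remaining 17)
18 → bin 2 (remaining 12)
6 → bin 2 (remaining 6)
19 → bin 3 (remaining 11)
7 → bin 3 (remaining 4)
5 → bin 2 (remaining 1)
2 → bin 3 (remaining 2)
22 → bin 4 (remaining 8)
7 → bin 4 (remaining 1)
22 → bin 5 (remaining 8)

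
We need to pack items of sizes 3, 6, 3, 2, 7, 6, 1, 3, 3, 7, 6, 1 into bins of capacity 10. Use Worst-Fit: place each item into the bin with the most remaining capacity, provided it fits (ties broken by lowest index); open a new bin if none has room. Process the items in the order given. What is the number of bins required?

6

3 → bin 1 (remaining 7)
6 → bin 1 (remaining 1)
3 → bin 2 (remaining 7)
2 → bin 2 (remaining 5)
7 → bin 3 (remaining 3)
6 → bin 4 (remaining 4)
1 → bin 2 (remaining 4)
3 → bin 2 (remaining 1)
3 → bin 4 (remaining 1)
7 → bin 5 (remaining 3)
6 → bin 6 (remaining 4)
1 → bin 6 (remaining 3)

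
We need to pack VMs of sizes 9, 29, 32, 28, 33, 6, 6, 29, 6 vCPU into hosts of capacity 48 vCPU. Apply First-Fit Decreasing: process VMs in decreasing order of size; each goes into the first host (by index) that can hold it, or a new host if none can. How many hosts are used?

Sorted descending: 33, 32, 29, 29, 28, 9, 6, 6, 6.
33 vCPU → host 1 (remaining 15 vCPU)
32 vCPU → host 2 (remaining 16 vCPU)
29 vCPU → host 3 (remaining 19 vCPU)
29 vCPU → host 4 (remaining 19 vCPU)
28 vCPU → host 5 (remaining 20 vCPU)
9 vCPU → host 1 (remaining 6 vCPU)
6 vCPU → host 1 (remaining 0 vCPU)
6 vCPU → host 2 (remaining 10 vCPU)
6 vCPU → host 2 (remaining 4 vCPU)
Final hosts: [33,9,6] [32,6,6] [29] [29] [28].

5 hosts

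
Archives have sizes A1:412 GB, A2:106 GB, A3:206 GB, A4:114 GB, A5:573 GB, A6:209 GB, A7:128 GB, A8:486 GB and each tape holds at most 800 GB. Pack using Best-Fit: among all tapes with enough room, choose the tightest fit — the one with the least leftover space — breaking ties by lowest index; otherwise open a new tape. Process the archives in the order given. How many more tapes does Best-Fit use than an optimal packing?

1

Best-Fit: [412,106,206] [114,573] [209,128] [486] → 4 tapes.
Total size 2234 GB; any packing needs at least ⌈2234/800⌉ = 3 tapes.
An optimal packing achieves that bound: [573,209] [486,206,106] [412,128,114] → 3 tapes.
Excess: 4 − 3 = 1.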